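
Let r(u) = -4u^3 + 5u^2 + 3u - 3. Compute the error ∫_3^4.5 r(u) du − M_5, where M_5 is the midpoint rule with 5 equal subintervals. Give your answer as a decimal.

-0.45

Exact integral: ∫_3^4.5 r(u) du = -209.8125.
M_5 = -209.3625.
Error = -209.8125 − (-209.3625) = -0.45.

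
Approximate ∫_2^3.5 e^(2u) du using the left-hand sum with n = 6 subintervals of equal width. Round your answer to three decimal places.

Δu = (3.5 − 2)/6 = 0.25.
Left endpoints: 2, 2.25, 2.5, 2.75, 3, 3.25.
f(2) ≈ 54.598, f(2.25) ≈ 90.017, f(2.5) ≈ 148.413, f(2.75) ≈ 244.692, f(3) ≈ 403.429, f(3.25) ≈ 665.142.
Sum = Δu · [f(2) + f(2.25) + f(2.5) + ...].
Sum ≈ 401.573.

401.573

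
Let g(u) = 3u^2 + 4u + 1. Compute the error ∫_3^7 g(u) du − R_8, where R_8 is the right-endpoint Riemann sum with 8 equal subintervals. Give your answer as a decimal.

-34.5

Exact integral: ∫_3^7 g(u) du = 400.
R_8 = 434.5.
Error = 400 − 434.5 = -34.5.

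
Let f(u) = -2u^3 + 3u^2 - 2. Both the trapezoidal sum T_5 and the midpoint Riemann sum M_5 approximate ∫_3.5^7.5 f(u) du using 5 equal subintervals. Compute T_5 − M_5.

T_5 = -1148.8.
M_5 = -1129.6.
T_5 − M_5 = -19.2.

-19.2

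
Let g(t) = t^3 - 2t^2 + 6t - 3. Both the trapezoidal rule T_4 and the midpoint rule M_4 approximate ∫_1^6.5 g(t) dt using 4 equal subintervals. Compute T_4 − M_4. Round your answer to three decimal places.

T_4 ≈ 386.87988.
M_4 ≈ 362.83350.
T_4 − M_4 ≈ 24.046.

24.046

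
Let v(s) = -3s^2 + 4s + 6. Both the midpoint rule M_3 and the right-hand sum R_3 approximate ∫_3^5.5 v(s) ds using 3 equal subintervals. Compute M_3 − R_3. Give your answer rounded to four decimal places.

M_3 ≈ -81.440972.
R_3 ≈ -105.138889.
M_3 − R_3 ≈ 23.6979.

23.6979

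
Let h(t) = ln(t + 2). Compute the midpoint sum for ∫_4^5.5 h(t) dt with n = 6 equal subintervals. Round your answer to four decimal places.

Δt = (5.5 − 4)/6 = 0.25.
Midpoints: 4.125, 4.375, 4.625, 4.875, 5.125, 5.375.
h(4.125) ≈ 1.8124, h(4.375) ≈ 1.8524, h(4.625) ≈ 1.8909, h(4.875) ≈ 1.9279, h(5.125) ≈ 1.9636, h(5.375) ≈ 1.9981.
Sum = Δt · [h(4.125) + h(4.375) + h(4.625) + ...].
Sum ≈ 2.8613.

2.8613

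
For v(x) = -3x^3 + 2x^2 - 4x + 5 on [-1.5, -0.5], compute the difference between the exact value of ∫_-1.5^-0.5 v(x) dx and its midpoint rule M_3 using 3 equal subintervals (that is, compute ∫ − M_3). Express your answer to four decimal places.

Exact integral: ∫_-1.5^-0.5 v(x) dx ≈ 14.916667.
M_3 ≈ 14.814815.
Error ≈ 14.916667 − 14.814815 ≈ 0.1019.

0.1019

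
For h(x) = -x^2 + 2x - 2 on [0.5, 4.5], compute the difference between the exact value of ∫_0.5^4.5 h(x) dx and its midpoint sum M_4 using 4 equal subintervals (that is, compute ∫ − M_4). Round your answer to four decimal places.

Exact integral: ∫_0.5^4.5 h(x) dx ≈ -18.333333.
M_4 = -18.
Error ≈ -18.333333 − (-18) ≈ -0.3333.

-0.3333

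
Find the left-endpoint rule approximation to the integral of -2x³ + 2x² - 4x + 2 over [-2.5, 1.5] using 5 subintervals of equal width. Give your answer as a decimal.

Δx = (1.5 − (-2.5))/5 = 0.8.
Left endpoints: -2.5, -1.7, -0.9, -0.1, 0.7.
f(-2.5) = 55.75, f(-1.7) = 24.406, f(-0.9) = 8.678, f(-0.1) = 2.422, f(0.7) = -0.506.
Sum = Δx · [f(-2.5) + f(-1.7) + f(-0.9) + f(-0.1) + f(0.7)].
Sum = 72.6.

72.6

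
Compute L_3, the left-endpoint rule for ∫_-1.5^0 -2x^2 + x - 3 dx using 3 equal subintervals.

-9.5

Δx = (0 − (-1.5))/3 = 0.5.
Left endpoints: -1.5, -1, -0.5.
f(-1.5) = -9, f(-1) = -6, f(-0.5) = -4.
Sum = Δx · [f(-1.5) + f(-1) + f(-0.5)].
Sum = -9.5.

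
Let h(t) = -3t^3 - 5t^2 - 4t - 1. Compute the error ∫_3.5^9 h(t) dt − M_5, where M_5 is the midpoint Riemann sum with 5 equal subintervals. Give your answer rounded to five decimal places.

-33.96823

Exact integral: ∫_3.5^9 h(t) dt ≈ -6094.7447917.
M_5 = -6060.7765625.
Error ≈ -6094.7447917 − (-6060.7765625) ≈ -33.96823.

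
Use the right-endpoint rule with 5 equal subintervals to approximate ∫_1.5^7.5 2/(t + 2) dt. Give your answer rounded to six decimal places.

1.797234

Δt = (7.5 − 1.5)/5 = 1.2.
Right endpoints: 2.7, 3.9, 5.1, 6.3, 7.5.
f(2.7) = 20/47, f(3.9) = 20/59, f(5.1) = 20/71, f(6.3) = 20/83, f(7.5) = 4/19.
Sum = Δt · [f(2.7) + f(3.9) + f(5.1) + f(6.3) + f(7.5)].
Sum ≈ 1.797234.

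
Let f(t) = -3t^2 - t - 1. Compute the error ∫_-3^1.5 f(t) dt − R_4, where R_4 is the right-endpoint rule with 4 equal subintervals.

-6.01171875

Exact integral: ∫_-3^1.5 f(t) dt = -31.5.
R_4 = -25.48828125.
Error = -31.5 − (-25.48828125) = -6.01171875.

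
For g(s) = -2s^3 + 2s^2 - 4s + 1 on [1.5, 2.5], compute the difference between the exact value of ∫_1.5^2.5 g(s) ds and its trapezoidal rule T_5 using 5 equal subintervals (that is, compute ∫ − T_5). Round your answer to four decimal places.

0.0667

Exact integral: ∫_1.5^2.5 g(s) ds ≈ -15.833333.
T_5 = -15.9.
Error ≈ -15.833333 − (-15.9) ≈ 0.0667.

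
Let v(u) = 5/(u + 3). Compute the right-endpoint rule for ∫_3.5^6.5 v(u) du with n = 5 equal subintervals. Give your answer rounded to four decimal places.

Δu = (6.5 − 3.5)/5 = 0.6.
Right endpoints: 4.1, 4.7, 5.3, 5.9, 6.5.
v(4.1) = 50/71, v(4.7) = 50/77, v(5.3) = 50/83, v(5.9) = 50/89, v(6.5) = 10/19.
Sum = Δu · [v(4.1) + v(4.7) + v(5.3) + v(5.9) + v(6.5)].
Sum ≈ 1.8265.

1.8265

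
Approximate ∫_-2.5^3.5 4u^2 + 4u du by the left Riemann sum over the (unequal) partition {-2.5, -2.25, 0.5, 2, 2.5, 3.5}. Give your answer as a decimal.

86.1875

Subinterval widths: 0.25, 2.75, 1.5, 0.5, 1.
Left endpoints: -2.5, -2.25, 0.5, 2, 2.5.
f(-2.5) = 15, f(-2.25) = 11.25, f(0.5) = 3, f(2) = 24, f(2.5) = 35.
Sum = Σ Δu_i · f(u_i).
Sum = 86.1875.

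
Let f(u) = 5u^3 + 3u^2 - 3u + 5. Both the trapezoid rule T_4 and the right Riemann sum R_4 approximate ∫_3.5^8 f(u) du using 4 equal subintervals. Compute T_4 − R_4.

-1399.1484375

T_4 ≈ 5431.13965.
R_4 ≈ 6830.28809.
T_4 − R_4 = -1399.1484375.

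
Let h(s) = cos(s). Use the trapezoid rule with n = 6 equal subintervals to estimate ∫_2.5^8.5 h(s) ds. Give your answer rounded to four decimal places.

0.1831

Δs = (8.5 − 2.5)/6 = 1.
h(2.5) ≈ -0.8011, h(3.5) ≈ -0.9365, h(4.5) ≈ -0.2108, h(5.5) ≈ 0.7087, h(6.5) ≈ 0.9766, h(7.5) ≈ 0.3466, h(8.5) ≈ -0.6020.
T_6 = (Δs/2)·[h(s_0) + 2h(s_1) + ... + 2h(s_{5}) + h(s_6)].
Sum ≈ 0.1831.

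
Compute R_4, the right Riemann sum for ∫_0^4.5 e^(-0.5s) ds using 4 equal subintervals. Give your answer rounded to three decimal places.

Δs = (4.5 − 0)/4 = 1.125.
Right endpoints: 1.125, 2.25, 3.375, 4.5.
f(1.125) ≈ 0.570, f(2.25) ≈ 0.325, f(3.375) ≈ 0.185, f(4.5) ≈ 0.105.
Sum = Δs · [f(1.125) + f(2.25) + f(3.375) + f(4.5)].
Sum ≈ 1.333.

1.333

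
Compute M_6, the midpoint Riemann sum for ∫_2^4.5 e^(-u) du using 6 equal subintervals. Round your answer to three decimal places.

0.123

Δu = (4.5 − 2)/6 = 5/12.
Midpoints: 53/24, 2.625, 73/24, 83/24, 3.875, 103/24.
f(53/24) ≈ 0.110, f(2.625) ≈ 0.072, f(73/24) ≈ 0.048, f(83/24) ≈ 0.031, f(3.875) ≈ 0.021, f(103/24) ≈ 0.014.
Sum = Δu · [f(53/24) + f(2.625) + f(73/24) + ...].
Sum ≈ 0.123.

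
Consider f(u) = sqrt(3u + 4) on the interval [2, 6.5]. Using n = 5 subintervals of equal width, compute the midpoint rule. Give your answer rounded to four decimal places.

Δu = (6.5 − 2)/5 = 0.9.
Midpoints: 2.45, 3.35, 4.25, 5.15, 6.05.
f(2.45) ≈ 3.3690, f(3.35) ≈ 3.7483, f(4.25) ≈ 4.0927, f(5.15) ≈ 4.4102, f(6.05) ≈ 4.7064.
Sum = Δu · [f(2.45) + f(3.35) + f(4.25) + f(5.15) + f(6.05)].
Sum ≈ 18.2939.

18.2939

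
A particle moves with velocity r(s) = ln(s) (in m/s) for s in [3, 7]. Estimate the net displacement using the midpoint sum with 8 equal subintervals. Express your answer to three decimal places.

Δs = (7 − 3)/8 = 0.5.
Midpoints: 3.25, 3.75, 4.25, 4.75, 5.25, 5.75, 6.25, 6.75.
r(3.25) ≈ 1.179, r(3.75) ≈ 1.322, r(4.25) ≈ 1.447, r(4.75) ≈ 1.558, r(5.25) ≈ 1.658, r(5.75) ≈ 1.749, r(6.25) ≈ 1.833, r(6.75) ≈ 1.910.
Sum = Δs · [r(3.25) + r(3.75) + r(4.25) + ...].
Sum ≈ 6.328.

6.328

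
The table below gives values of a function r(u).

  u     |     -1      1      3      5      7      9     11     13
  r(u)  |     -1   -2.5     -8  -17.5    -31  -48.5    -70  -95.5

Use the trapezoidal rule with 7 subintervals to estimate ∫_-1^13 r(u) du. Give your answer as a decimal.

Δu = 2.
T_7 = (2/2)·[(-1) + 2·(-2.5) + 2·(-8) + 2·(-17.5) + 2·(-31) + 2·(-48.5) + 2·(-70) + (-95.5)] = -451.5.

-451.5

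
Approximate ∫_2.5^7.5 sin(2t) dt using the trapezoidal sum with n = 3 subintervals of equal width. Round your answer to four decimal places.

Δt = (7.5 − 2.5)/3 = 5/3.
f(2.5) ≈ -0.9589, f(25/6) ≈ 0.8873, f(35/6) ≈ -0.7831, f(7.5) ≈ 0.6503.
T_3 = (Δt/2)·[f(t_0) + 2f(t_1) + 2f(t_2) + f(t_3)].
Sum ≈ -0.0836.

-0.0836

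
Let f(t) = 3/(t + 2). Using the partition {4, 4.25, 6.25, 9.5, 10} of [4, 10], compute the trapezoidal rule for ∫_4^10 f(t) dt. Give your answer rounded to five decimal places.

Subinterval widths: 0.25, 2, 3.25, 0.5.
f(4) = 0.5, f(4.25) = 0.48, f(6.25) = 4/11, f(9.5) = 6/23, f(10) = 0.25.
On each subinterval the trapezoid contributes (Δt_i/2)·[f(t_{i-1}) + f(t_i)].
Sum ≈ 2.10868.

2.10868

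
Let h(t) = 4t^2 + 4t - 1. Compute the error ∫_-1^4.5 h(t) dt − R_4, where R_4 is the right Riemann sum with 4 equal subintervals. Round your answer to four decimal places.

-74.9948

Exact integral: ∫_-1^4.5 h(t) dt ≈ 155.833333.
R_4 = 230.828125.
Error ≈ 155.833333 − 230.828125 ≈ -74.9948.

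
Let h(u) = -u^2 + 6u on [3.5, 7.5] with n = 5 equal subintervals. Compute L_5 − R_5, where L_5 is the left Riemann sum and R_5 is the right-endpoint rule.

L_5 = 13.24.
R_5 = -2.76.
L_5 − R_5 = 16.

16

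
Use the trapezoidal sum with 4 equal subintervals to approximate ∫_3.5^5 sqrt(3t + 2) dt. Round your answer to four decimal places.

Δt = (5 − 3.5)/4 = 0.375.
f(3.5) ≈ 3.5355, f(3.875) ≈ 3.6912, f(4.25) ≈ 3.8406, f(4.625) ≈ 3.9843, f(5) ≈ 4.1231.
T_4 = (Δt/2)·[f(t_0) + 2f(t_1) + 2f(t_2) + 2f(t_3) + f(t_4)].
Sum ≈ 5.7545.

5.7545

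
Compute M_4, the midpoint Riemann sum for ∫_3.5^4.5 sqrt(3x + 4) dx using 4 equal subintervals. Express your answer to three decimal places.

Δx = (4.5 − 3.5)/4 = 0.25.
Midpoints: 3.625, 3.875, 4.125, 4.375.
f(3.625) ≈ 3.857, f(3.875) ≈ 3.953, f(4.125) ≈ 4.047, f(4.375) ≈ 4.138.
Sum = Δx · [f(3.625) + f(3.875) + f(4.125) + f(4.375)].
Sum ≈ 3.999.

3.999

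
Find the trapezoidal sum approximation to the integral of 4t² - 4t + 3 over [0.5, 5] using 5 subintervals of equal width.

Δt = (5 − 0.5)/5 = 0.9.
f(0.5) = 2, f(1.4) = 5.24, f(2.3) = 14.96, f(3.2) = 31.16, f(4.1) = 53.84, f(5) = 83.
T_5 = (Δt/2)·[f(t_0) + 2f(t_1) + ... + 2f(t_{4}) + f(t_5)].
Sum = 132.93.

132.93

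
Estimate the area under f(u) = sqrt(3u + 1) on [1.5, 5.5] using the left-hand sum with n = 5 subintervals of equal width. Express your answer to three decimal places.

12.652

Δu = (5.5 − 1.5)/5 = 0.8.
Left endpoints: 1.5, 2.3, 3.1, 3.9, 4.7.
f(1.5) ≈ 2.345, f(2.3) ≈ 2.811, f(3.1) ≈ 3.209, f(3.9) ≈ 3.564, f(4.7) ≈ 3.886.
Sum = Δu · [f(1.5) + f(2.3) + f(3.1) + f(3.9) + f(4.7)].
Sum ≈ 12.652.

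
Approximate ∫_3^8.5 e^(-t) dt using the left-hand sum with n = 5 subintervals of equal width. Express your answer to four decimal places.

0.0818

Δt = (8.5 − 3)/5 = 1.1.
Left endpoints: 3, 4.1, 5.2, 6.3, 7.4.
f(3) ≈ 0.0498, f(4.1) ≈ 0.0166, f(5.2) ≈ 0.0055, f(6.3) ≈ 0.0018, f(7.4) ≈ 0.0006.
Sum = Δt · [f(3) + f(4.1) + f(5.2) + f(6.3) + f(7.4)].
Sum ≈ 0.0818.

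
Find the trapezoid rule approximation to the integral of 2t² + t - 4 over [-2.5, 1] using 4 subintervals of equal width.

Δt = (1 − (-2.5))/4 = 0.875.
f(-2.5) = 6, f(-1.625) = -0.34375, f(-0.75) = -3.625, f(0.125) = -3.84375, f(1) = -1.
T_4 = (Δt/2)·[f(t_0) + 2f(t_1) + 2f(t_2) + 2f(t_3) + f(t_4)].
Sum = -4.6484375.

-4.6484375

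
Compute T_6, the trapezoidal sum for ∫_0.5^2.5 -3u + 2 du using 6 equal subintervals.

-5

Δu = (2.5 − 0.5)/6 = 1/3.
f(0.5) = 0.5, f(5/6) = -0.5, f(7/6) = -1.5, f(1.5) = -2.5, f(11/6) = -3.5, f(13/6) = -4.5, f(2.5) = -5.5.
T_6 = (Δu/2)·[f(u_0) + 2f(u_1) + ... + 2f(u_{5}) + f(u_6)].
Sum = -5.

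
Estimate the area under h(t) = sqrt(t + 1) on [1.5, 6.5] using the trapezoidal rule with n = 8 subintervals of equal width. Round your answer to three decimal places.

Δt = (6.5 − 1.5)/8 = 0.625.
h(1.5) ≈ 1.581, h(2.125) ≈ 1.768, h(2.75) ≈ 1.936, h(3.375) ≈ 2.092, h(4) ≈ 2.236, h(4.625) ≈ 2.372, h(5.25) ≈ 2.500, h(5.875) ≈ 2.622, h(6.5) ≈ 2.739.
T_8 = (Δt/2)·[h(t_0) + 2h(t_1) + ... + 2h(t_{7}) + h(t_8)].
Sum ≈ 11.053.

11.053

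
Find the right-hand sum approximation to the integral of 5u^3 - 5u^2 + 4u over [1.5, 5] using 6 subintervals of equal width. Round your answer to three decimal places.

774.674

Δu = (5 − 1.5)/6 = 7/12.
Right endpoints: 25/12, 8/3, 3.25, 23/6, 53/12, 5.
f(25/12) = 55025/1728, f(8/3) = 1888/27, f(3.25) = 131.828125, f(23/6) = 48277/216, f(53/12) = 606373/1728, f(5) = 520.
Sum = Δu · [f(25/12) + f(8/3) + f(3.25) + ...].
Sum ≈ 774.674.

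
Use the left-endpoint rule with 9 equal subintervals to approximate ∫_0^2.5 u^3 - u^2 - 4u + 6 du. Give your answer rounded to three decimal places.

7.233

Δu = (2.5 − 0)/9 = 5/18.
Left endpoints: 0, 5/18, 5/9, 5/6, 10/9, 25/18, 5/3, 35/18, 20/9.
f(0) = 6, f(5/18) = 28187/5832, f(5/9) = 2654/729, f(5/6) = 551/216, f(10/9) = 1234/729, f(25/18) = 6967/5832, f(5/3) = 32/27, f(35/18) = 10457/5832, f(20/9) = 2294/729.
Sum = Δu · [f(0) + f(5/18) + f(5/9) + ...].
Sum ≈ 7.233.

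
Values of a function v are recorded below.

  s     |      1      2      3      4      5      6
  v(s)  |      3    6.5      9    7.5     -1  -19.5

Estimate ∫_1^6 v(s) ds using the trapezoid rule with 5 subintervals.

13.75

Δs = 1.
T_5 = (1/2)·[3 + 2·6.5 + 2·9 + 2·7.5 + 2·(-1) + (-19.5)] = 13.75.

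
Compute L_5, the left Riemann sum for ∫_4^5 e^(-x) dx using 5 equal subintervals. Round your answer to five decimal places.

Δx = (5 − 4)/5 = 0.2.
Left endpoints: 4, 4.2, 4.4, 4.6, 4.8.
f(4) ≈ 0.01832, f(4.2) ≈ 0.01500, f(4.4) ≈ 0.01228, f(4.6) ≈ 0.01005, f(4.8) ≈ 0.00823.
Sum = Δx · [f(4) + f(4.2) + f(4.4) + f(4.6) + f(4.8)].
Sum ≈ 0.01277.

0.01277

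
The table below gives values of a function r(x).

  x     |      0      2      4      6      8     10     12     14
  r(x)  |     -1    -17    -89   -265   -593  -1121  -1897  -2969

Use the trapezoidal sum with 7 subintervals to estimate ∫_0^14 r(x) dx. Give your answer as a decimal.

-10934

Δx = 2.
T_7 = (2/2)·[(-1) + 2·(-17) + 2·(-89) + 2·(-265) + 2·(-593) + 2·(-1121) + 2·(-1897) + (-2969)] = -10934.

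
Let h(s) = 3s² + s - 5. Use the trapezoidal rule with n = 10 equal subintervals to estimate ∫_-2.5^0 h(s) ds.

0.078125

Δs = (0 − (-2.5))/10 = 0.25.
h(-2.5) = 11.25, h(-2.25) = 7.9375, h(-2) = 5, h(-1.75) = 2.4375, h(-1.5) = 0.25, h(-1.25) = -1.5625, h(-1) = -3, h(-0.75) = -4.0625, h(-0.5) = -4.75, h(-0.25) = -5.0625, h(0) = -5.
T_10 = (Δs/2)·[h(s_0) + 2h(s_1) + ... + 2h(s_{9}) + h(s_10)].
Sum = 0.078125.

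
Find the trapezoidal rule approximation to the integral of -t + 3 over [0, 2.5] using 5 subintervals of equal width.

4.375

Δt = (2.5 − 0)/5 = 0.5.
f(0) = 3, f(0.5) = 2.5, f(1) = 2, f(1.5) = 1.5, f(2) = 1, f(2.5) = 0.5.
T_5 = (Δt/2)·[f(t_0) + 2f(t_1) + ... + 2f(t_{4}) + f(t_5)].
Sum = 4.375.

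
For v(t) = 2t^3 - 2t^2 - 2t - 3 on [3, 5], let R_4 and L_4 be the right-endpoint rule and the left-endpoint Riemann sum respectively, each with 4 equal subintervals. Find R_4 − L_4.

R_4 = 226.5.
L_4 = 146.5.
R_4 − L_4 = 80.

80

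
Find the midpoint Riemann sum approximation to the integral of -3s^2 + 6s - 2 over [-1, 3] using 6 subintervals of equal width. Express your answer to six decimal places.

-11.555556

Δs = (3 − (-1))/6 = 2/3.
Midpoints: -2/3, 0, 2/3, 4/3, 2, 8/3.
f(-2/3) = -22/3, f(0) = -2, f(2/3) = 2/3, f(4/3) = 2/3, f(2) = -2, f(8/3) = -22/3.
Sum = Δs · [f(-2/3) + f(0) + f(2/3) + ...].
Sum ≈ -11.555556.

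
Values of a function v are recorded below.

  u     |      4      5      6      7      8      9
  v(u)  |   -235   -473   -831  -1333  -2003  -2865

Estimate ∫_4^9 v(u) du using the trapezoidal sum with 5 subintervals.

-6190

Δu = 1.
T_5 = (1/2)·[(-235) + 2·(-473) + 2·(-831) + 2·(-1333) + 2·(-2003) + (-2865)] = -6190.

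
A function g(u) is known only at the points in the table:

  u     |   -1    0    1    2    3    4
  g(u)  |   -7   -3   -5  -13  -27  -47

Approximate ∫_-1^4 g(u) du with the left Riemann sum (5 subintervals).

-55

Δu = 1.
Sum = 1·[(-7) + (-3) + (-5) + (-13) + (-27)] = -55.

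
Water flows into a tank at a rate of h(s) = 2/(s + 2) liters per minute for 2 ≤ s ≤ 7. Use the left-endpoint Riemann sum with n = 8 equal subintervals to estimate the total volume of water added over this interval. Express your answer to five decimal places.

Δs = (7 − 2)/8 = 0.625.
Left endpoints: 2, 2.625, 3.25, 3.875, 4.5, 5.125, 5.75, 6.375.
h(2) = 0.5, h(2.625) = 16/37, h(3.25) = 8/21, h(3.875) = 16/47, h(4.5) = 4/13, h(5.125) = 16/57, h(5.75) = 8/31, h(6.375) = 16/67.
Sum = Δs · [h(2) + h(2.625) + h(3.25) + ...].
Sum ≈ 1.71192.

1.71192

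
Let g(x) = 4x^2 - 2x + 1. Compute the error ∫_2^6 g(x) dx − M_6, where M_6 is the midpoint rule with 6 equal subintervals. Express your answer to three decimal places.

0.593

Exact integral: ∫_2^6 g(x) dx ≈ 249.33333.
M_6 ≈ 248.74074.
Error ≈ 249.33333 − 248.74074 ≈ 0.593.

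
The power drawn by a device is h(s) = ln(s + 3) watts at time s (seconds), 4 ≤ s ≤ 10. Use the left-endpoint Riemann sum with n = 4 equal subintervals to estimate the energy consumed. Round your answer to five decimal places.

Δs = (10 − 4)/4 = 1.5.
Left endpoints: 4, 5.5, 7, 8.5.
h(4) ≈ 1.94591, h(5.5) ≈ 2.14007, h(7) ≈ 2.30259, h(8.5) ≈ 2.44235.
Sum = Δs · [h(4) + h(5.5) + h(7) + h(8.5)].
Sum ≈ 13.24636.

13.24636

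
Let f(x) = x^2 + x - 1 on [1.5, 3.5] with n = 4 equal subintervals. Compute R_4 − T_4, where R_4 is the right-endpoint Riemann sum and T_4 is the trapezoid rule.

R_4 = 19.25.
T_4 = 16.25.
R_4 − T_4 = 3.

3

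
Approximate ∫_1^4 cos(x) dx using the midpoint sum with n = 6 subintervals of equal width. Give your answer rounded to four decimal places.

Δx = (4 − 1)/6 = 0.5.
Midpoints: 1.25, 1.75, 2.25, 2.75, 3.25, 3.75.
f(1.25) ≈ 0.3153, f(1.75) ≈ -0.1782, f(2.25) ≈ -0.6282, f(2.75) ≈ -0.9243, f(3.25) ≈ -0.9941, f(3.75) ≈ -0.8206.
Sum = Δx · [f(1.25) + f(1.75) + f(2.25) + ...].
Sum ≈ -1.6150.

-1.6150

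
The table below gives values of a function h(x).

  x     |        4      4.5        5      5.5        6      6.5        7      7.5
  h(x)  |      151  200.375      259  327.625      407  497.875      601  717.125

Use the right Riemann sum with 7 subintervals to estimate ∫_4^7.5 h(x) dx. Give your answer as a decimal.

Δx = 0.5.
Sum = 0.5·[200.375 + 259 + 327.625 + 407 + 497.875 + 601 + 717.125] = 1505.

1505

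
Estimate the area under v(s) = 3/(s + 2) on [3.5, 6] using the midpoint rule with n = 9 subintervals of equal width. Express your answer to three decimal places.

1.124

Δs = (6 − 3.5)/9 = 5/18.
Midpoints: 131/36, 47/12, 151/36, 161/36, 4.75, 181/36, 191/36, 67/12, 211/36.
v(131/36) = 108/203, v(47/12) = 36/71, v(151/36) = 108/223, v(161/36) = 108/233, v(4.75) = 4/9, v(181/36) = 108/253, v(191/36) = 108/263, v(67/12) = 36/91, v(211/36) = 108/283.
Sum = Δs · [v(131/36) + v(47/12) + v(151/36) + ...].
Sum ≈ 1.124.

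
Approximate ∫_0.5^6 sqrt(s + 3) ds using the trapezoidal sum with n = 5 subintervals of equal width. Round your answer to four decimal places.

13.6246

Δs = (6 − 0.5)/5 = 1.1.
f(0.5) ≈ 1.8708, f(1.6) ≈ 2.1448, f(2.7) ≈ 2.3875, f(3.8) ≈ 2.6077, f(4.9) ≈ 2.8107, f(6) ≈ 3.0000.
T_5 = (Δs/2)·[f(s_0) + 2f(s_1) + ... + 2f(s_{4}) + f(s_5)].
Sum ≈ 13.6246.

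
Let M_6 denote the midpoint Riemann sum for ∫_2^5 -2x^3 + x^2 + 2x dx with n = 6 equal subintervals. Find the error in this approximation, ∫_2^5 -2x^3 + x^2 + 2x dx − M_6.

-1.25

Exact integral: ∫_2^5 f(x) dx = -244.5.
M_6 = -243.25.
Error = -244.5 − (-243.25) = -1.25.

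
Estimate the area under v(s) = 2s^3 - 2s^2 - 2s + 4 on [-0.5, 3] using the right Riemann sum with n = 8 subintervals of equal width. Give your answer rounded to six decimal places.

34.757324

Δs = (3 − (-0.5))/8 = 0.4375.
Right endpoints: -0.0625, 0.375, 0.8125, 1.25, 1.6875, 2.125, 2.5625, 3.
v(-0.0625) = 8431/2048, v(0.375) = 3.07421875, v(0.8125) = 4357/2048, v(1.25) = 2.28125, v(1.6875) = 9299/2048, v(2.125) = 9.91015625, v(2.5625) = 39721/2048, v(3) = 34.
Sum = Δs · [v(-0.0625) + v(0.375) + v(0.8125) + ...].
Sum ≈ 34.757324.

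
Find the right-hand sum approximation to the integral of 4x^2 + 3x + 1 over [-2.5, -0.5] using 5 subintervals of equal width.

Δx = (-0.5 − (-2.5))/5 = 0.4.
Right endpoints: -2.1, -1.7, -1.3, -0.9, -0.5.
f(-2.1) = 12.34, f(-1.7) = 7.46, f(-1.3) = 3.86, f(-0.9) = 1.54, f(-0.5) = 0.5.
Sum = Δx · [f(-2.1) + f(-1.7) + f(-1.3) + f(-0.9) + f(-0.5)].
Sum = 10.28.

10.28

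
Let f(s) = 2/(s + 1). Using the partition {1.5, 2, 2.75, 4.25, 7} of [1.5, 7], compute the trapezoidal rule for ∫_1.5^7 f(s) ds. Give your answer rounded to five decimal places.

Subinterval widths: 0.5, 0.75, 1.5, 2.75.
f(1.5) = 0.8, f(2) = 2/3, f(2.75) = 8/15, f(4.25) = 8/21, f(7) = 0.25.
On each subinterval the trapezoid contributes (Δs_i/2)·[f(s_{i-1}) + f(s_i)].
Sum ≈ 2.36994.

2.36994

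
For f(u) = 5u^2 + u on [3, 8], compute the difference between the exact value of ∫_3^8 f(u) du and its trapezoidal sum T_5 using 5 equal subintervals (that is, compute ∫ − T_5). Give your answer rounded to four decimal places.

-4.1667

Exact integral: ∫_3^8 f(u) du ≈ 835.833333.
T_5 = 840.
Error ≈ 835.833333 − 840 ≈ -4.1667.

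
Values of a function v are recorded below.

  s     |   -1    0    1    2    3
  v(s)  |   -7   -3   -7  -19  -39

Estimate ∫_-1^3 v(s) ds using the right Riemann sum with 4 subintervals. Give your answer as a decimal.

Δs = 1.
Sum = 1·[(-3) + (-7) + (-19) + (-39)] = -68.

-68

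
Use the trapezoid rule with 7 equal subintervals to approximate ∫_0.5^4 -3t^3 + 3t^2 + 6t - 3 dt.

-93.84375

Δt = (4 − 0.5)/7 = 0.5.
f(0.5) = 0.375, f(1) = 3, f(1.5) = 2.625, f(2) = -3, f(2.5) = -16.125, f(3) = -39, f(3.5) = -73.875, f(4) = -123.
T_7 = (Δt/2)·[f(t_0) + 2f(t_1) + ... + 2f(t_{6}) + f(t_7)].
Sum = -93.84375.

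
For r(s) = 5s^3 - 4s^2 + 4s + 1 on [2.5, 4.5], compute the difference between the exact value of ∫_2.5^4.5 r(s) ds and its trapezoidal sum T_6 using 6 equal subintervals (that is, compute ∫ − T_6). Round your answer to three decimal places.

-1.796

Exact integral: ∫_2.5^4.5 r(s) ds ≈ 393.08333.
T_6 ≈ 394.87963.
Error ≈ 393.08333 − 394.87963 ≈ -1.796.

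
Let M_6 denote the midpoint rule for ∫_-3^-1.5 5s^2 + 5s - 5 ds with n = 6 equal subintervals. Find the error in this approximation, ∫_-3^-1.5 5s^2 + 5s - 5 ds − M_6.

0.0390625

Exact integral: ∫_-3^-1.5 f(s) ds = 15.
M_6 = 14.9609375.
Error = 15 − 14.9609375 = 0.0390625.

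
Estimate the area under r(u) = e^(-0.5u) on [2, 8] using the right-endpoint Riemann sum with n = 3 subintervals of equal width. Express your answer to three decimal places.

0.407

Δu = (8 − 2)/3 = 2.
Right endpoints: 4, 6, 8.
r(4) ≈ 0.135, r(6) ≈ 0.050, r(8) ≈ 0.018.
Sum = Δu · [r(4) + r(6) + r(8)].
Sum ≈ 0.407.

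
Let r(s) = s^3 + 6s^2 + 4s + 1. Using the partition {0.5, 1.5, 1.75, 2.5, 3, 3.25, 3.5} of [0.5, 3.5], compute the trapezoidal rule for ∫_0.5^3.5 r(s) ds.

152.77734375

Subinterval widths: 1, 0.25, 0.75, 0.5, 0.25, 0.25.
r(0.5) = 4.625, r(1.5) = 23.875, r(1.75) = 31.734375, r(2.5) = 64.125, r(3) = 94, r(3.25) = 111.703125, r(3.5) = 131.375.
On each subinterval the trapezoid contributes (Δs_i/2)·[r(s_{i-1}) + r(s_i)].
Sum = 152.77734375.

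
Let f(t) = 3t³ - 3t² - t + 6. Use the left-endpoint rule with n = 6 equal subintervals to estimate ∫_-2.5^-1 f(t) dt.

-39.10546875

Δt = (-1 − (-2.5))/6 = 0.25.
Left endpoints: -2.5, -2.25, -2, -1.75, -1.5, -1.25.
f(-2.5) = -57.125, f(-2.25) = -41.109375, f(-2) = -28, f(-1.75) = -17.515625, f(-1.5) = -9.375, f(-1.25) = -3.296875.
Sum = Δt · [f(-2.5) + f(-2.25) + f(-2) + ...].
Sum = -39.10546875.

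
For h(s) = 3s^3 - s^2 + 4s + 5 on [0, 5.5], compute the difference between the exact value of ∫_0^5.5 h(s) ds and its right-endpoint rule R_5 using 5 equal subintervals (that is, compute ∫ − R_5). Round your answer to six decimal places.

-296.323958

Exact integral: ∫_0^5.5 h(s) ds ≈ 718.83854167.
R_5 = 1015.1625.
Error ≈ 718.83854167 − 1015.1625 ≈ -296.323958.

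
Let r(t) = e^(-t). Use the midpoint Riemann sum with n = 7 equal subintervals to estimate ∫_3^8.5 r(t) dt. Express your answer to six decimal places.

0.048331

Δt = (8.5 − 3)/7 = 11/14.
Midpoints: 95/28, 117/28, 139/28, 5.75, 183/28, 205/28, 227/28.
r(95/28) ≈ 0.033613, r(117/28) ≈ 0.015320, r(139/28) ≈ 0.006983, r(5.75) ≈ 0.003183, r(183/28) ≈ 0.001451, r(205/28) ≈ 0.000661, r(227/28) ≈ 0.000301.
Sum = Δt · [r(95/28) + r(117/28) + r(139/28) + ...].
Sum ≈ 0.048331.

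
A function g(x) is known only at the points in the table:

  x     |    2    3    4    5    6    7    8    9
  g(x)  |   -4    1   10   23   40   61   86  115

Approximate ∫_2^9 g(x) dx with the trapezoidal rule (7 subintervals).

276.5

Δx = 1.
T_7 = (1/2)·[(-4) + 2·1 + 2·10 + 2·23 + 2·40 + 2·61 + 2·86 + 115] = 276.5.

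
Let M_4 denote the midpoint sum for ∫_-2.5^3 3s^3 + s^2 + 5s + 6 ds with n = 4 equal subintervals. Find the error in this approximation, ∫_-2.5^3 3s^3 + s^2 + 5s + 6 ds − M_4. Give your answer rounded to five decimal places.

2.81624

Exact integral: ∫_-2.5^3 f(s) ds ≈ 85.5364583.
M_4 ≈ 82.7202148.
Error ≈ 85.5364583 − 82.7202148 ≈ 2.81624.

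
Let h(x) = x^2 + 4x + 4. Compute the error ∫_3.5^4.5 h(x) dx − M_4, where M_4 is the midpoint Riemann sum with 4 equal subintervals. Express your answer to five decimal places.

Exact integral: ∫_3.5^4.5 h(x) dx ≈ 36.0833333.
M_4 = 36.078125.
Error ≈ 36.0833333 − 36.078125 ≈ 0.00521.

0.00521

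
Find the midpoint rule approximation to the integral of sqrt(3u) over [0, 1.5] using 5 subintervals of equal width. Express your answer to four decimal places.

Δu = (1.5 − 0)/5 = 0.3.
Midpoints: 0.15, 0.45, 0.75, 1.05, 1.35.
f(0.15) ≈ 0.6708, f(0.45) ≈ 1.1619, f(0.75) ≈ 1.5000, f(1.05) ≈ 1.7748, f(1.35) ≈ 2.0125.
Sum = Δu · [f(0.15) + f(0.45) + f(0.75) + f(1.05) + f(1.35)].
Sum ≈ 2.1360.

2.1360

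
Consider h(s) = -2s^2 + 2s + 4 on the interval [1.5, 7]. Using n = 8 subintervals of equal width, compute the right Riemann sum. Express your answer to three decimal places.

Δs = (7 − 1.5)/8 = 0.6875.
Right endpoints: 2.1875, 2.875, 3.5625, 4.25, 4.9375, 5.625, 6.3125, 7.
h(2.1875) = -1.1953125, h(2.875) = -6.78125, h(3.5625) = -14.2578125, h(4.25) = -23.625, h(4.9375) = -34.8828125, h(5.625) = -48.03125, h(6.3125) = -63.0703125, h(7) = -80.
Sum = Δs · [h(2.1875) + h(2.875) + h(3.5625) + ...].
Sum ≈ -186.893.

-186.893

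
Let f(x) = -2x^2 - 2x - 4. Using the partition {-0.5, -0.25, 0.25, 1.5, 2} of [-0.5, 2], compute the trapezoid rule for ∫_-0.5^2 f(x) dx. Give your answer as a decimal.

Subinterval widths: 0.25, 0.5, 1.25, 0.5.
f(-0.5) = -3.5, f(-0.25) = -3.625, f(0.25) = -4.625, f(1.5) = -11.5, f(2) = -16.
On each subinterval the trapezoid contributes (Δx_i/2)·[f(x_{i-1}) + f(x_i)].
Sum = -19.90625.

-19.90625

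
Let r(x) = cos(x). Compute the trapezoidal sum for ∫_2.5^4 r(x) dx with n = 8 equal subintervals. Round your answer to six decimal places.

Δx = (4 − 2.5)/8 = 0.1875.
r(2.5) ≈ -0.801144, r(2.6875) ≈ -0.898659, r(2.875) ≈ -0.964674, r(3.0625) ≈ -0.996874, r(3.25) ≈ -0.994130, r(3.4375) ≈ -0.956538, r(3.625) ≈ -0.885416, r(3.8125) ≈ -0.783258, r(4) ≈ -0.653644.
T_8 = (Δx/2)·[r(x_0) + 2r(x_1) + ... + 2r(x_{7}) + r(x_8)].
Sum ≈ -1.351302.

-1.351302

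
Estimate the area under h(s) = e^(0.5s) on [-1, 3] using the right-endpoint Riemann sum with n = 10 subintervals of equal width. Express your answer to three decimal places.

8.551

Δs = (3 − (-1))/10 = 0.4.
Right endpoints: -0.6, -0.2, 0.2, 0.6, 1, 1.4, 1.8, 2.2, 2.6, 3.
h(-0.6) ≈ 0.741, h(-0.2) ≈ 0.905, h(0.2) ≈ 1.105, h(0.6) ≈ 1.350, h(1) ≈ 1.649, h(1.4) ≈ 2.014, h(1.8) ≈ 2.460, h(2.2) ≈ 3.004, h(2.6) ≈ 3.669, h(3) ≈ 4.482.
Sum = Δs · [h(-0.6) + h(-0.2) + h(0.2) + ...].
Sum ≈ 8.551.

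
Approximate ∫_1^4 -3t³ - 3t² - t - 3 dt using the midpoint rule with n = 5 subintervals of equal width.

Δt = (4 − 1)/5 = 0.6.
Midpoints: 1.3, 1.9, 2.5, 3.1, 3.7.
f(1.3) = -15.961, f(1.9) = -36.307, f(2.5) = -71.125, f(3.1) = -124.303, f(3.7) = -199.729.
Sum = Δt · [f(1.3) + f(1.9) + f(2.5) + f(3.1) + f(3.7)].
Sum = -268.455.

-268.455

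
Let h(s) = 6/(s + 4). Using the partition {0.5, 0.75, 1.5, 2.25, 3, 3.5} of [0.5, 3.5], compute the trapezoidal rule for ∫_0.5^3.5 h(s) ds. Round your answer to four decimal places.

3.0721

Subinterval widths: 0.25, 0.75, 0.75, 0.75, 0.5.
h(0.5) = 4/3, h(0.75) = 24/19, h(1.5) = 12/11, h(2.25) = 0.96, h(3) = 6/7, h(3.5) = 0.8.
On each subinterval the trapezoid contributes (Δs_i/2)·[h(s_{i-1}) + h(s_i)].
Sum ≈ 3.0721.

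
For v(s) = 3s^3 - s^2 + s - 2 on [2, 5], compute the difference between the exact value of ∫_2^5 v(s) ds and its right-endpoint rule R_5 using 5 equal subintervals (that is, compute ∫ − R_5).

Exact integral: ∫_2^5 v(s) ds = 422.25.
R_5 = 527.64.
Error = 422.25 − 527.64 = -105.39.

-105.39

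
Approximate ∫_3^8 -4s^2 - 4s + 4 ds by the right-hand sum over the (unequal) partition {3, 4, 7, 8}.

-1020

Subinterval widths: 1, 3, 1.
Right endpoints: 4, 7, 8.
f(4) = -76, f(7) = -220, f(8) = -284.
Sum = Σ Δs_i · f(s_i).
Sum = -1020.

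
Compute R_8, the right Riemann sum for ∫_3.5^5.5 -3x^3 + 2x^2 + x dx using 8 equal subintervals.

Δx = (5.5 − 3.5)/8 = 0.25.
Right endpoints: 3.75, 4, 4.25, 4.5, 4.75, 5, 5.25, 5.5.
f(3.75) = -126.328125, f(4) = -156, f(4.25) = -189.921875, f(4.5) = -228.375, f(4.75) = -271.640625, f(5) = -320, f(5.25) = -373.734375, f(5.5) = -433.125.
Sum = Δx · [f(3.75) + f(4) + f(4.25) + ...].
Sum = -524.78125.

-524.78125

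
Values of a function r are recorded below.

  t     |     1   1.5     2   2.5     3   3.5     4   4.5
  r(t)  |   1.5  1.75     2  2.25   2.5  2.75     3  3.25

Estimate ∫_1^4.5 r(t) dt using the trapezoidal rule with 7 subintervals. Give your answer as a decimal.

8.3125

Δt = 0.5.
T_7 = (0.5/2)·[1.5 + 2·1.75 + 2·2 + 2·2.25 + 2·2.5 + 2·2.75 + 2·3 + 3.25] = 8.3125.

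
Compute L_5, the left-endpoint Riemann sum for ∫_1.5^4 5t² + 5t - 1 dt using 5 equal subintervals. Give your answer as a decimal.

Δt = (4 − 1.5)/5 = 0.5.
Left endpoints: 1.5, 2, 2.5, 3, 3.5.
f(1.5) = 17.75, f(2) = 29, f(2.5) = 42.75, f(3) = 59, f(3.5) = 77.75.
Sum = Δt · [f(1.5) + f(2) + f(2.5) + f(3) + f(3.5)].
Sum = 113.125.

113.125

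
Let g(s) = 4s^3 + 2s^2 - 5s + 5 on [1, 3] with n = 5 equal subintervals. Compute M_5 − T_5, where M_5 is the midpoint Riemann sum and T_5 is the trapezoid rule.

-2.08

M_5 = 86.64.
T_5 = 88.72.
M_5 − T_5 = -2.08.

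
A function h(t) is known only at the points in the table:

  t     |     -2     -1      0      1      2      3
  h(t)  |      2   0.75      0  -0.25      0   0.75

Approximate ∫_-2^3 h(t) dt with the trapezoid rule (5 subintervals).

1.875

Δt = 1.
T_5 = (1/2)·[2 + 2·0.75 + 2·0 + 2·(-0.25) + 2·0 + 0.75] = 1.875.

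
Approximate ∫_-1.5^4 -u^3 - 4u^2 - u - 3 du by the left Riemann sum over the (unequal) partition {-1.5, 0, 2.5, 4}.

Subinterval widths: 1.5, 2.5, 1.5.
Left endpoints: -1.5, 0, 2.5.
f(-1.5) = -7.125, f(0) = -3, f(2.5) = -46.125.
Sum = Σ Δu_i · f(u_i).
Sum = -87.375.

-87.375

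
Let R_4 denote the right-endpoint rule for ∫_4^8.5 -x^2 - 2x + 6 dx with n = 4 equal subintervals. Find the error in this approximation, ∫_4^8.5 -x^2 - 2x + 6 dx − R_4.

Exact integral: ∫_4^8.5 f(x) dx = -212.625.
R_4 = -250.27734375.
Error = -212.625 − (-250.27734375) = 37.65234375.

37.65234375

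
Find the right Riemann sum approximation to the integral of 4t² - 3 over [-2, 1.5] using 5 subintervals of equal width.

Δt = (1.5 − (-2))/5 = 0.7.
Right endpoints: -1.3, -0.6, 0.1, 0.8, 1.5.
f(-1.3) = 3.76, f(-0.6) = -1.56, f(0.1) = -2.96, f(0.8) = -0.44, f(1.5) = 6.
Sum = Δt · [f(-1.3) + f(-0.6) + f(0.1) + f(0.8) + f(1.5)].
Sum = 3.36.

3.36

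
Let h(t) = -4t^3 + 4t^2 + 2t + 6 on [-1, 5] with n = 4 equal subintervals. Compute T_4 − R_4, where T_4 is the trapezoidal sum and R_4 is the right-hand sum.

297

T_4 = -441.
R_4 = -738.
T_4 − R_4 = 297.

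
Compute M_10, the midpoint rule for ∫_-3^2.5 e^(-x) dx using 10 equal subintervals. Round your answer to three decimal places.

Δx = (2.5 − (-3))/10 = 0.55.
Midpoints: -2.725, -2.175, -1.625, -1.075, -0.525, 0.025, 0.575, 1.125, 1.675, 2.225.
f(-2.725) ≈ 15.256, f(-2.175) ≈ 8.802, f(-1.625) ≈ 5.078, f(-1.075) ≈ 2.930, f(-0.525) ≈ 1.690, f(0.025) ≈ 0.975, f(0.575) ≈ 0.563, f(1.125) ≈ 0.325, f(1.675) ≈ 0.187, f(2.225) ≈ 0.108.
Sum = Δx · [f(-2.725) + f(-2.175) + f(-1.625) + ...].
Sum ≈ 19.754.

19.754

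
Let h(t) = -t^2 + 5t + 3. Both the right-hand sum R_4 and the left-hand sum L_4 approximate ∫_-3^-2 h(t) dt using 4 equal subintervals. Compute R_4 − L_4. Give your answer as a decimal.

R_4 = -14.59375.
L_4 = -17.09375.
R_4 − L_4 = 2.5.

2.5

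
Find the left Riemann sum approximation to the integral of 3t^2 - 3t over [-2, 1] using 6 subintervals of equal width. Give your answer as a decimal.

18.375

Δt = (1 − (-2))/6 = 0.5.
Left endpoints: -2, -1.5, -1, -0.5, 0, 0.5.
f(-2) = 18, f(-1.5) = 11.25, f(-1) = 6, f(-0.5) = 2.25, f(0) = 0, f(0.5) = -0.75.
Sum = Δt · [f(-2) + f(-1.5) + f(-1) + ...].
Sum = 18.375.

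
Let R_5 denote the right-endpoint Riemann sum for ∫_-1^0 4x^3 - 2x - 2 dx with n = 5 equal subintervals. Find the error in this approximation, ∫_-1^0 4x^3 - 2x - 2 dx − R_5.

-0.16

Exact integral: ∫_-1^0 f(x) dx = -2.
R_5 = -1.84.
Error = -2 − (-1.84) = -0.16.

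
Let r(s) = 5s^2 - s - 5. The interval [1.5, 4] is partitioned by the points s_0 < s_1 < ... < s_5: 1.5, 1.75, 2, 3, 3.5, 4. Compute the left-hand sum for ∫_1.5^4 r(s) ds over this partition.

Subinterval widths: 0.25, 0.25, 1, 0.5, 0.5.
Left endpoints: 1.5, 1.75, 2, 3, 3.5.
r(1.5) = 4.75, r(1.75) = 8.5625, r(2) = 13, r(3) = 37, r(3.5) = 52.75.
Sum = Σ Δs_i · r(s_i).
Sum = 61.203125.

61.203125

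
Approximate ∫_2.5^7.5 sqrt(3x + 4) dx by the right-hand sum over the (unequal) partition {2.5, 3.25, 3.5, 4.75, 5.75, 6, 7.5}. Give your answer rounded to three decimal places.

22.577

Subinterval widths: 0.75, 0.25, 1.25, 1, 0.25, 1.5.
Right endpoints: 3.25, 3.5, 4.75, 5.75, 6, 7.5.
f(3.25) ≈ 3.708, f(3.5) ≈ 3.808, f(4.75) ≈ 4.272, f(5.75) ≈ 4.610, f(6) ≈ 4.690, f(7.5) ≈ 5.148.
Sum = Σ Δx_i · f(x_i).
Sum ≈ 22.577.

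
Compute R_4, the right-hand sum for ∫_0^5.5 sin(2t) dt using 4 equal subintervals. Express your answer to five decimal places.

-0.55174

Δt = (5.5 − 0)/4 = 1.375.
Right endpoints: 1.375, 2.75, 4.125, 5.5.
f(1.375) ≈ 0.38166, f(2.75) ≈ -0.70554, f(4.125) ≈ 0.92260, f(5.5) ≈ -0.99999.
Sum = Δt · [f(1.375) + f(2.75) + f(4.125) + f(5.5)].
Sum ≈ -0.55174.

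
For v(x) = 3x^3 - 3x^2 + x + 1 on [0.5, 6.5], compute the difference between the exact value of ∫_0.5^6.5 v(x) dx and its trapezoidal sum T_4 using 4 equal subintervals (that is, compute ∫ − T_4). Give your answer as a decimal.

-64.125

Exact integral: ∫_0.5^6.5 v(x) dx = 1091.25.
T_4 = 1155.375.
Error = 1091.25 − 1155.375 = -64.125.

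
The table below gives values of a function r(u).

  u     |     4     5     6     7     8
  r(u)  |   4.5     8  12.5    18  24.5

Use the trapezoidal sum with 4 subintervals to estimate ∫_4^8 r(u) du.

53

Δu = 1.
T_4 = (1/2)·[4.5 + 2·8 + 2·12.5 + 2·18 + 24.5] = 53.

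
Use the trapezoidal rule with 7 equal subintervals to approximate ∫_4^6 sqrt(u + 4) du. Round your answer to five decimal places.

5.99678

Δu = (6 − 4)/7 = 2/7.
f(4) ≈ 2.82843, f(30/7) ≈ 2.87849, f(32/7) ≈ 2.92770, f(34/7) ≈ 2.97610, f(36/7) ≈ 3.02372, f(38/7) ≈ 3.07060, f(40/7) ≈ 3.11677, f(6) ≈ 3.16228.
T_7 = (Δu/2)·[f(u_0) + 2f(u_1) + ... + 2f(u_{6}) + f(u_7)].
Sum ≈ 5.99678.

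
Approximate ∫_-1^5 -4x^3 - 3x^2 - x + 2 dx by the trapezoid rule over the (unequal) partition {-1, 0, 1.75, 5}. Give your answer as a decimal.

-1010.4375

Subinterval widths: 1, 1.75, 3.25.
f(-1) = 4, f(0) = 2, f(1.75) = -30.375, f(5) = -578.
On each subinterval the trapezoid contributes (Δx_i/2)·[f(x_{i-1}) + f(x_i)].
Sum = -1010.4375.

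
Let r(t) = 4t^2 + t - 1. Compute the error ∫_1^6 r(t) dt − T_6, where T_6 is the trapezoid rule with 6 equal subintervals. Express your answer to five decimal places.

-2.31481

Exact integral: ∫_1^6 r(t) dt ≈ 299.1666667.
T_6 ≈ 301.4814815.
Error ≈ 299.1666667 − 301.4814815 ≈ -2.31481.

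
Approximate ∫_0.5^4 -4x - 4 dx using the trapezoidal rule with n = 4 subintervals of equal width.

Δx = (4 − 0.5)/4 = 0.875.
f(0.5) = -6, f(1.375) = -9.5, f(2.25) = -13, f(3.125) = -16.5, f(4) = -20.
T_4 = (Δx/2)·[f(x_0) + 2f(x_1) + 2f(x_2) + 2f(x_3) + f(x_4)].
Sum = -45.5.

-45.5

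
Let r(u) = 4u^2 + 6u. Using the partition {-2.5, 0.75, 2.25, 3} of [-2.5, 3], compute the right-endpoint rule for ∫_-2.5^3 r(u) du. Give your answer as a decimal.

113.0625

Subinterval widths: 3.25, 1.5, 0.75.
Right endpoints: 0.75, 2.25, 3.
r(0.75) = 6.75, r(2.25) = 33.75, r(3) = 54.
Sum = Σ Δu_i · r(u_i).
Sum = 113.0625.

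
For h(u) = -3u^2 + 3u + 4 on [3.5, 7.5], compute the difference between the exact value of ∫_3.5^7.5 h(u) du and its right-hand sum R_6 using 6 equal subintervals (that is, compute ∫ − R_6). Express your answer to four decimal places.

40.8889

Exact integral: ∫_3.5^7.5 h(u) du = -297.
R_6 ≈ -337.888889.
Error ≈ -297 − (-337.888889) ≈ 40.8889.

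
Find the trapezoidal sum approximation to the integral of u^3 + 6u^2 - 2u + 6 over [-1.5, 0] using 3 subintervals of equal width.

16.96875

Δu = (0 − (-1.5))/3 = 0.5.
f(-1.5) = 19.125, f(-1) = 13, f(-0.5) = 8.375, f(0) = 6.
T_3 = (Δu/2)·[f(u_0) + 2f(u_1) + 2f(u_2) + f(u_3)].
Sum = 16.96875.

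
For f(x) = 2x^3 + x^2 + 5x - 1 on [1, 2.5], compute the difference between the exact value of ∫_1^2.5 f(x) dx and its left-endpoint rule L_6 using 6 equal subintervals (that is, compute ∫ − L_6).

Exact integral: ∫_1^2.5 f(x) dx = 35.53125.
L_6 = 30.4609375.
Error = 35.53125 − 30.4609375 = 5.0703125.

5.0703125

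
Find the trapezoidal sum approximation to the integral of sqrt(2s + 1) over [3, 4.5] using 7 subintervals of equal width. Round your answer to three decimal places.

Δs = (4.5 − 3)/7 = 3/14.
f(3) ≈ 2.646, f(45/14) ≈ 2.726, f(24/7) ≈ 2.803, f(51/14) ≈ 2.878, f(27/7) ≈ 2.952, f(57/14) ≈ 3.024, f(30/7) ≈ 3.094, f(4.5) ≈ 3.162.
T_7 = (Δs/2)·[f(s_0) + 2f(s_1) + ... + 2f(s_{6}) + f(s_7)].
Sum ≈ 4.367.

4.367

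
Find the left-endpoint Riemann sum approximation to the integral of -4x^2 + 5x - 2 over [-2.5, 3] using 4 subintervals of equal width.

Δx = (3 − (-2.5))/4 = 1.375.
Left endpoints: -2.5, -1.125, 0.25, 1.625.
f(-2.5) = -39.5, f(-1.125) = -12.6875, f(0.25) = -1, f(1.625) = -4.4375.
Sum = Δx · [f(-2.5) + f(-1.125) + f(0.25) + f(1.625)].
Sum = -79.234375.

-79.234375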